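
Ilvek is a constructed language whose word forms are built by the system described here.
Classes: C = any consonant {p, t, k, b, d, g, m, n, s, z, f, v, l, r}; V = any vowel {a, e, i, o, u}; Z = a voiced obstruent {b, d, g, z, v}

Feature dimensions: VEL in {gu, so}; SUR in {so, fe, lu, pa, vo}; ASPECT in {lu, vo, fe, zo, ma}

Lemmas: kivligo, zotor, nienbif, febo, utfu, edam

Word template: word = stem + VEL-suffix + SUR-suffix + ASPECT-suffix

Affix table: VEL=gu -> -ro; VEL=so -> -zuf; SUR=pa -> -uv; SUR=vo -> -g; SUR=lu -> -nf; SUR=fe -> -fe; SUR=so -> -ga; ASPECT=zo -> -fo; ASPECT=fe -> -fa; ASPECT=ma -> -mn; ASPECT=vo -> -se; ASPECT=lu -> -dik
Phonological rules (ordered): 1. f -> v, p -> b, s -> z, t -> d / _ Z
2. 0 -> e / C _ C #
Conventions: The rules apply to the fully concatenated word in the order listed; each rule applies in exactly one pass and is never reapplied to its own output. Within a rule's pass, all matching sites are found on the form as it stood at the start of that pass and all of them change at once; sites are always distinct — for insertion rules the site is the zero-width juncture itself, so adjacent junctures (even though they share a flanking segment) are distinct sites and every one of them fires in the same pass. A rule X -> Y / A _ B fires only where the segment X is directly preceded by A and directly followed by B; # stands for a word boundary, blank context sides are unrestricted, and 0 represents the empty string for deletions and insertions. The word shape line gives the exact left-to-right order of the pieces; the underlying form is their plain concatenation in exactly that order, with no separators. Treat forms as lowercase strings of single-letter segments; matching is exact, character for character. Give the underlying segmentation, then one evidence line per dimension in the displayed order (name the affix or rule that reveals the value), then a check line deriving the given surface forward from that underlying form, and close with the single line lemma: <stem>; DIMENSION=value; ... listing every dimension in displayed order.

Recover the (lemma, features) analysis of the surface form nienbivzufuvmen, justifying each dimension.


underlying: nienbif-zuf-uv-mn
VEL=so - signalled by the affix -zuf
SUR=pa - signalled by the affix -uv
ASPECT=ma - signalled by the affix -mn
check: nienbifzufuvmn -> nienbivzufuvmn -> nienbivzufuvmen
lemma: nienbif; VEL=so; SUR=pa; ASPECT=ma


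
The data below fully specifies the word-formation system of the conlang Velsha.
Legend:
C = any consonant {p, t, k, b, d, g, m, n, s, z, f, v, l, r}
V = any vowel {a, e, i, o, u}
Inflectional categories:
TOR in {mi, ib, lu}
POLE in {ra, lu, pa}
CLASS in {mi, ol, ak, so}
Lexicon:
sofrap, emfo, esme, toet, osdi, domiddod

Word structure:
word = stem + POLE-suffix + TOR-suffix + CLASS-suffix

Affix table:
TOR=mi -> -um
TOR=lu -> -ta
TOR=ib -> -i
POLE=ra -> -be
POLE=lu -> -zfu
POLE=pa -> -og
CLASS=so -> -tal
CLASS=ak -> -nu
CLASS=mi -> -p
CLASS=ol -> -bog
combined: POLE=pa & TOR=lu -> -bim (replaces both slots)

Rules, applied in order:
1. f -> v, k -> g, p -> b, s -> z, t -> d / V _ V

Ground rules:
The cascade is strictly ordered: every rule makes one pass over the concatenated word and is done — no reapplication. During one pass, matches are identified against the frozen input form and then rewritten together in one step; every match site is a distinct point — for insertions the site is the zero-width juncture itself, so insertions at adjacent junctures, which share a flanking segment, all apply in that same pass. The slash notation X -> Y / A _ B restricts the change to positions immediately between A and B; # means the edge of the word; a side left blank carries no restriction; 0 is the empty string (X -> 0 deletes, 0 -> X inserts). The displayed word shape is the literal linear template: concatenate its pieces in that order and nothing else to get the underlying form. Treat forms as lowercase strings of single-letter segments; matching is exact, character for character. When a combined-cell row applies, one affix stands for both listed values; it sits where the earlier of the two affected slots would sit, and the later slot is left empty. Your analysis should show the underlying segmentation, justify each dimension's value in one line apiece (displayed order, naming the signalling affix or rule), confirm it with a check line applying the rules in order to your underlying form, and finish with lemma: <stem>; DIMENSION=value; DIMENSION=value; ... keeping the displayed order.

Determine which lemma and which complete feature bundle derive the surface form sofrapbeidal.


underlying: sofrap-be-i-tal
TOR=ib - signalled by the affix -i
POLE=ra - signalled by the affix -be
CLASS=so - signalled by the affix -tal
check: sofrapbeital -> sofrapbeidal
lemma: sofrap; TOR=ib; POLE=ra; CLASS=so


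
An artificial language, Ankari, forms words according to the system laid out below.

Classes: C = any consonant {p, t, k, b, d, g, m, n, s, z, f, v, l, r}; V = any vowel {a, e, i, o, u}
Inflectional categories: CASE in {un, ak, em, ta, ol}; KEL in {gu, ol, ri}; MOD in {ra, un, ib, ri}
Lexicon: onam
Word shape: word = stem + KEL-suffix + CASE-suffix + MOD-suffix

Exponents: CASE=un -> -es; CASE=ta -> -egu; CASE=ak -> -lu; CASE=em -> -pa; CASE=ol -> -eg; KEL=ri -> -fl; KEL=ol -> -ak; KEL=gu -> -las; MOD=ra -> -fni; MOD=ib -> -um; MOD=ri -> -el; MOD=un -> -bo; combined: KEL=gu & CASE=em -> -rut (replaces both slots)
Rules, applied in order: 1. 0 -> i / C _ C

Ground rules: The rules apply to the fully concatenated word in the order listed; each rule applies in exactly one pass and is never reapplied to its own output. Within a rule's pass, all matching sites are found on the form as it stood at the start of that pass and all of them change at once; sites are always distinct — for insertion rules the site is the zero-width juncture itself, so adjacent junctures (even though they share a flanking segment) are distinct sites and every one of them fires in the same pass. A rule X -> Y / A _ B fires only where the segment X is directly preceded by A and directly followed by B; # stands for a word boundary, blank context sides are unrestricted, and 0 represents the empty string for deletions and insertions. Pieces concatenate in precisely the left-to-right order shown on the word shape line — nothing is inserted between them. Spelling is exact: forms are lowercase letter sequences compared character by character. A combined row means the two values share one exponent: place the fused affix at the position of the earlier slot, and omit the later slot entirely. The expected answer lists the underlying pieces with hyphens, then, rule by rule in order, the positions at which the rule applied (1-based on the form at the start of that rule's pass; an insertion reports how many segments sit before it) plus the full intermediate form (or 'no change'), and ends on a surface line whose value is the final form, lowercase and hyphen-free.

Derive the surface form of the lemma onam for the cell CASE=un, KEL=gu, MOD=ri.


underlying: onam-las-es-el
1. 0 -> i / C _ C: inserts after position(s) 4: onamilasesel
surface: onamilasesel


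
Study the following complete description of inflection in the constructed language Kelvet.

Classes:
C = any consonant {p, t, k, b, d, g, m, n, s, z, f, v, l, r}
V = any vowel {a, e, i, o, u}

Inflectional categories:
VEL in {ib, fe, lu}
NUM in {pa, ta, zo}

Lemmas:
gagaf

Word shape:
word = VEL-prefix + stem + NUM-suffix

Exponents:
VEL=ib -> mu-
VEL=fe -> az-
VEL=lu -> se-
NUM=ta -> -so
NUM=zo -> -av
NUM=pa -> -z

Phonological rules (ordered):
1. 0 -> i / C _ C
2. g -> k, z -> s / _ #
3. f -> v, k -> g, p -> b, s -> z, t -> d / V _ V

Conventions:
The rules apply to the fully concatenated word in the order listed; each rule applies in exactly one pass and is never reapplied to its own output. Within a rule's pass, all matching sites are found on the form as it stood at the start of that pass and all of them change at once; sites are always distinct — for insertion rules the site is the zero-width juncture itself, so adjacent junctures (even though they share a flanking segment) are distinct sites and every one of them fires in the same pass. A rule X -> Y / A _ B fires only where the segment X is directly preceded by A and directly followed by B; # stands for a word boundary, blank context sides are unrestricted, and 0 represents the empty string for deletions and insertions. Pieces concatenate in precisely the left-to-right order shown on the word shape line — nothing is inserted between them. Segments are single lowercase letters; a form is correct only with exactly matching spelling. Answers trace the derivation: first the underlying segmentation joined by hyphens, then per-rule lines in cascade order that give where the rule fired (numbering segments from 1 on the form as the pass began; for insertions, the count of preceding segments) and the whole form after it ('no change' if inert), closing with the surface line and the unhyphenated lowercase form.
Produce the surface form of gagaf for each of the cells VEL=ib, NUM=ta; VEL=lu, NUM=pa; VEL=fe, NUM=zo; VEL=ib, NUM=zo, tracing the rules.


cell VEL=ib, NUM=ta:
underlying: mu-gagaf-so
1. 0 -> i / C _ C: inserts after position(s) 7: mugagafiso
2. g -> k, z -> s / _ #: no change
3. f -> v, k -> g, p -> b, s -> z, t -> d / V _ V: fires at position(s) 7, 9: mugagavizo
surface: mugagavizo

cell VEL=lu, NUM=pa:
underlying: se-gagaf-z
1. 0 -> i / C _ C: inserts after position(s) 7: segagafiz
2. g -> k, z -> s / _ #: fires at position(s) 9: segagafis
3. f -> v, k -> g, p -> b, s -> z, t -> d / V _ V: fires at position(s) 7: segagavis
surface: segagavis

cell VEL=fe, NUM=zo:
underlying: az-gagaf-av
1. 0 -> i / C _ C: inserts after position(s) 2: azigagafav
2. g -> k, z -> s / _ #: no change
3. f -> v, k -> g, p -> b, s -> z, t -> d / V _ V: fires at position(s) 8: azigagavav
surface: azigagavav

cell VEL=ib, NUM=zo:
underlying: mu-gagaf-av
1. 0 -> i / C _ C: no change
2. g -> k, z -> s / _ #: no change
3. f -> v, k -> g, p -> b, s -> z, t -> d / V _ V: fires at position(s) 7: mugagavav
surface: mugagavav


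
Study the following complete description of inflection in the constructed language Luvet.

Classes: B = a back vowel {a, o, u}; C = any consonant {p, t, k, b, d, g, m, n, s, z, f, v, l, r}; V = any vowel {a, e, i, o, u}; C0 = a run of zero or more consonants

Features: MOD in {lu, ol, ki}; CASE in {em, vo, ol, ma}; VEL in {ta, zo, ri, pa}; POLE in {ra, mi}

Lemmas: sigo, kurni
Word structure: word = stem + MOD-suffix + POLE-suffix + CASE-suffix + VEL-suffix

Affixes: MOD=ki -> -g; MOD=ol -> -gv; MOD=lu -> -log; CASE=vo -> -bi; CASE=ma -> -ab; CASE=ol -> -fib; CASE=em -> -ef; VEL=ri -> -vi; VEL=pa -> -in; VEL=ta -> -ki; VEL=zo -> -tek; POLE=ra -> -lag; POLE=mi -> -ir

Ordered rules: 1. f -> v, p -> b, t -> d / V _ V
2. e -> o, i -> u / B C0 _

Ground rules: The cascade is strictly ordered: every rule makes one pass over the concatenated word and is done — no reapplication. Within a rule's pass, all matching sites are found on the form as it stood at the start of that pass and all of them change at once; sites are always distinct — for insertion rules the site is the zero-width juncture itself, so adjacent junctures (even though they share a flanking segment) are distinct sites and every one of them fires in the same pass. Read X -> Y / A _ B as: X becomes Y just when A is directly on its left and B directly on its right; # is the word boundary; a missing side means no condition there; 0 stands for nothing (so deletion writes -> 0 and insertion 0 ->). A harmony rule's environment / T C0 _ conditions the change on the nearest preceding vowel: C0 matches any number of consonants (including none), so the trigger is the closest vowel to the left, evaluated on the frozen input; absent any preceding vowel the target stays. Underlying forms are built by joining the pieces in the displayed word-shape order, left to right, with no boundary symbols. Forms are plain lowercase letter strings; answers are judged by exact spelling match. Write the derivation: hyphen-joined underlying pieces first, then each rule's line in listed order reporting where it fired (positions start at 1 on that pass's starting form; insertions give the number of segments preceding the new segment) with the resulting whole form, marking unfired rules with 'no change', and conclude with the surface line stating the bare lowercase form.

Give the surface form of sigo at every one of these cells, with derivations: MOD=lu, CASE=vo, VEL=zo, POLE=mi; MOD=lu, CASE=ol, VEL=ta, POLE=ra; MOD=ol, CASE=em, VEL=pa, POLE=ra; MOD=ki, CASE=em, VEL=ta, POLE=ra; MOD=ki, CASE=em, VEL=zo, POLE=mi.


cell MOD=lu, CASE=vo, VEL=zo, POLE=mi:
underlying: sigo-log-ir-bi-tek
1. f -> v, p -> b, t -> d / V _ V: fires at position(s) 12: sigologirbidek
2. e -> o, i -> u / B C0 _: fires at position(s) 8: sigologurbidek
surface: sigologurbidek

cell MOD=lu, CASE=ol, VEL=ta, POLE=ra:
underlying: sigo-log-lag-fib-ki
1. f -> v, p -> b, t -> d / V _ V: no change
2. e -> o, i -> u / B C0 _: fires at position(s) 12: sigologlagfubki
surface: sigologlagfubki

cell MOD=ol, CASE=em, VEL=pa, POLE=ra:
underlying: sigo-gv-lag-ef-in
1. f -> v, p -> b, t -> d / V _ V: fires at position(s) 11: sigogvlagevin
2. e -> o, i -> u / B C0 _: fires at position(s) 10: sigogvlagovin
surface: sigogvlagovin

cell MOD=ki, CASE=em, VEL=ta, POLE=ra:
underlying: sigo-g-lag-ef-ki
1. f -> v, p -> b, t -> d / V _ V: no change
2. e -> o, i -> u / B C0 _: fires at position(s) 9: sigoglagofki
surface: sigoglagofki

cell MOD=ki, CASE=em, VEL=zo, POLE=mi:
underlying: sigo-g-ir-ef-tek
1. f -> v, p -> b, t -> d / V _ V: no change
2. e -> o, i -> u / B C0 _: fires at position(s) 6: sigogureftek
surface: sigogureftek


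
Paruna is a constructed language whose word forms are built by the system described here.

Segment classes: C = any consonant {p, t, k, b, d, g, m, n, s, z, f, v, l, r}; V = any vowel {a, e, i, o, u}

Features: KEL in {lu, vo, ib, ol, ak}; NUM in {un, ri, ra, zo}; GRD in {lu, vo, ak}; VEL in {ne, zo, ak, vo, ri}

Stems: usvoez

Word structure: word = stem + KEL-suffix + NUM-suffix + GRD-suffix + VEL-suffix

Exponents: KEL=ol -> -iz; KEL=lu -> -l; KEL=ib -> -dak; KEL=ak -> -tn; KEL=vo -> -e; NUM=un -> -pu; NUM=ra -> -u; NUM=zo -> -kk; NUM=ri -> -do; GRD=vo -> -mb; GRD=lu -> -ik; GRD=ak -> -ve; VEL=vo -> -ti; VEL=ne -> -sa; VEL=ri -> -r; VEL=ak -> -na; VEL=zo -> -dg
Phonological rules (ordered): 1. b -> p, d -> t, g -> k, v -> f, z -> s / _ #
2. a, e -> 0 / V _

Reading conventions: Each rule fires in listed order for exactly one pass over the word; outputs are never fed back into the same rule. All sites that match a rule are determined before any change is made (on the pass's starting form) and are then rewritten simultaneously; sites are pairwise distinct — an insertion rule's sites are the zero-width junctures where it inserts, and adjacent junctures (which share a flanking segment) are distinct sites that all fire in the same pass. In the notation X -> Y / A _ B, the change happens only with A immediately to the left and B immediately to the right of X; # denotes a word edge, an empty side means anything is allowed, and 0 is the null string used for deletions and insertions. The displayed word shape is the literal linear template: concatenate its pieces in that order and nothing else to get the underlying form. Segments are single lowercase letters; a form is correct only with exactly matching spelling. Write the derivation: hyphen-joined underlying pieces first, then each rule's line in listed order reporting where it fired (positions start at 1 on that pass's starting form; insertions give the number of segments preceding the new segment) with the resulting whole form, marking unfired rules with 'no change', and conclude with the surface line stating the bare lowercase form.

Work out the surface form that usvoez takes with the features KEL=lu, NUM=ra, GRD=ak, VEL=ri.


underlying: usvoez-l-u-ve-r
1. b -> p, d -> t, g -> k, v -> f, z -> s / _ #: no change
2. a, e -> 0 / V _: fires at position(s) 5: usvozluver
surface: usvozluver


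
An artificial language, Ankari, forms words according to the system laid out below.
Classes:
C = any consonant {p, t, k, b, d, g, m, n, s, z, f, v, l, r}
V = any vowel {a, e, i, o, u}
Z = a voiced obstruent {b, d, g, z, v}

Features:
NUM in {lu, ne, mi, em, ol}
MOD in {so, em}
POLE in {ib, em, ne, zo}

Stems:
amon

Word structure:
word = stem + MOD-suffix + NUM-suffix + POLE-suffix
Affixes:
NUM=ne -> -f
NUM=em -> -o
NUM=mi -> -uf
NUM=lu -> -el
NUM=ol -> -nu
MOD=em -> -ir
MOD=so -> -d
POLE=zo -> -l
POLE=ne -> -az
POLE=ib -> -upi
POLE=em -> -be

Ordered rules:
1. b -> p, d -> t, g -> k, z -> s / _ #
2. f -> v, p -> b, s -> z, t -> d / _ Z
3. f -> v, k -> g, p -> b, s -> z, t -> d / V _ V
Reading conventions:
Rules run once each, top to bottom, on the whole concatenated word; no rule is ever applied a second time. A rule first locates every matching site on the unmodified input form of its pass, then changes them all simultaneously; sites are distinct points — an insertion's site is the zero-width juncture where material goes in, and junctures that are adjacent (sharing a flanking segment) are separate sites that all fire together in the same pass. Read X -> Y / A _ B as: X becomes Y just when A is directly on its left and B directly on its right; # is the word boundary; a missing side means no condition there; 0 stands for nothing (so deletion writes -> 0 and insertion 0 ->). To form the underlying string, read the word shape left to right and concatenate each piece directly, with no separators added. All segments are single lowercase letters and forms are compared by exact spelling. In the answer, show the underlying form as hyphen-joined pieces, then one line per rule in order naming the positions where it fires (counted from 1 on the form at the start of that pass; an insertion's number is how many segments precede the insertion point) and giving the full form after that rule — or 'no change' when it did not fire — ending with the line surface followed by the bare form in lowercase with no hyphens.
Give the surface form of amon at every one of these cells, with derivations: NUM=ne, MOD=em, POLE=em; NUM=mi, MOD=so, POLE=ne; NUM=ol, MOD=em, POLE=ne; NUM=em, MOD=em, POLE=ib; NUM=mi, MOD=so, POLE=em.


cell NUM=ne, MOD=em, POLE=em:
underlying: amon-ir-f-be
1. b -> p, d -> t, g -> k, z -> s / _ #: no change
2. f -> v, p -> b, s -> z, t -> d / _ Z: fires at position(s) 7: amonirvbe
3. f -> v, k -> g, p -> b, s -> z, t -> d / V _ V: no change
surface: amonirvbe

cell NUM=mi, MOD=so, POLE=ne:
underlying: amon-d-uf-az
1. b -> p, d -> t, g -> k, z -> s / _ #: fires at position(s) 9: amondufas
2. f -> v, p -> b, s -> z, t -> d / _ Z: no change
3. f -> v, k -> g, p -> b, s -> z, t -> d / V _ V: fires at position(s) 7: amonduvas
surface: amonduvas

cell NUM=ol, MOD=em, POLE=ne:
underlying: amon-ir-nu-az
1. b -> p, d -> t, g -> k, z -> s / _ #: fires at position(s) 10: amonirnuas
2. f -> v, p -> b, s -> z, t -> d / _ Z: no change
3. f -> v, k -> g, p -> b, s -> z, t -> d / V _ V: no change
surface: amonirnuas

cell NUM=em, MOD=em, POLE=ib:
underlying: amon-ir-o-upi
1. b -> p, d -> t, g -> k, z -> s / _ #: no change
2. f -> v, p -> b, s -> z, t -> d / _ Z: no change
3. f -> v, k -> g, p -> b, s -> z, t -> d / V _ V: fires at position(s) 9: amoniroubi
surface: amoniroubi

cell NUM=mi, MOD=so, POLE=em:
underlying: amon-d-uf-be
1. b -> p, d -> t, g -> k, z -> s / _ #: no change
2. f -> v, p -> b, s -> z, t -> d / _ Z: fires at position(s) 7: amonduvbe
3. f -> v, k -> g, p -> b, s -> z, t -> d / V _ V: no change
surface: amonduvbe


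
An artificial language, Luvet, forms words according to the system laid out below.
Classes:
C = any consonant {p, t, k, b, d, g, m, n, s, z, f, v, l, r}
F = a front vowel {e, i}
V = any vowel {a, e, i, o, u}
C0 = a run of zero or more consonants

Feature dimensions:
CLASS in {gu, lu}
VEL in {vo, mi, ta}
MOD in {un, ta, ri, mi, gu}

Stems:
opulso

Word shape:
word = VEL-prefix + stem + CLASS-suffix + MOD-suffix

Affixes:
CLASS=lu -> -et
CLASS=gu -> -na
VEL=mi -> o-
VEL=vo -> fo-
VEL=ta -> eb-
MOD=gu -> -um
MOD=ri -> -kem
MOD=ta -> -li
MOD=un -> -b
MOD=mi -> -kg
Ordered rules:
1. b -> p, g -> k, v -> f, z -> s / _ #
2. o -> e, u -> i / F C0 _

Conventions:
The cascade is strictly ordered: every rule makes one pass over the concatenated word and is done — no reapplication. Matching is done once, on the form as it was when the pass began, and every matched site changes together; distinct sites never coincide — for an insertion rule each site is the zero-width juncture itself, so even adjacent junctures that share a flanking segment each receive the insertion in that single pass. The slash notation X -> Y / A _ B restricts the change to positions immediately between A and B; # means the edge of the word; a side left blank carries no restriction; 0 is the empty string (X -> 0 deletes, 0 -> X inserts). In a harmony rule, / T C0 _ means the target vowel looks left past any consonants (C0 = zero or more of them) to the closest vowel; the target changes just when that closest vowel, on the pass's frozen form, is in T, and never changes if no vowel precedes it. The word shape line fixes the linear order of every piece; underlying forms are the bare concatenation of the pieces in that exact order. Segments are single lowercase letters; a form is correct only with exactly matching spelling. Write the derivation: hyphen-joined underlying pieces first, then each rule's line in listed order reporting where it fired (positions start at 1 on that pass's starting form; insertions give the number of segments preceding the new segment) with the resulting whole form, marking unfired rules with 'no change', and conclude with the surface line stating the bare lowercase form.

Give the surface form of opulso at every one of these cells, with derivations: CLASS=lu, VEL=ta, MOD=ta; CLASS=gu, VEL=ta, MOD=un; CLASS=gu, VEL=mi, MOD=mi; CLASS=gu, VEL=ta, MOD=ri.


cell CLASS=lu, VEL=ta, MOD=ta:
underlying: eb-opulso-et-li
1. b -> p, g -> k, v -> f, z -> s / _ #: no change
2. o -> e, u -> i / F C0 _: fires at position(s) 3: ebepulsoetli
surface: ebepulsoetli

cell CLASS=gu, VEL=ta, MOD=un:
underlying: eb-opulso-na-b
1. b -> p, g -> k, v -> f, z -> s / _ #: fires at position(s) 11: ebopulsonap
2. o -> e, u -> i / F C0 _: fires at position(s) 3: ebepulsonap
surface: ebepulsonap

cell CLASS=gu, VEL=mi, MOD=mi:
underlying: o-opulso-na-kg
1. b -> p, g -> k, v -> f, z -> s / _ #: fires at position(s) 11: oopulsonakk
2. o -> e, u -> i / F C0 _: no change
surface: oopulsonakk

cell CLASS=gu, VEL=ta, MOD=ri:
underlying: eb-opulso-na-kem
1. b -> p, g -> k, v -> f, z -> s / _ #: no change
2. o -> e, u -> i / F C0 _: fires at position(s) 3: ebepulsonakem
surface: ebepulsonakem


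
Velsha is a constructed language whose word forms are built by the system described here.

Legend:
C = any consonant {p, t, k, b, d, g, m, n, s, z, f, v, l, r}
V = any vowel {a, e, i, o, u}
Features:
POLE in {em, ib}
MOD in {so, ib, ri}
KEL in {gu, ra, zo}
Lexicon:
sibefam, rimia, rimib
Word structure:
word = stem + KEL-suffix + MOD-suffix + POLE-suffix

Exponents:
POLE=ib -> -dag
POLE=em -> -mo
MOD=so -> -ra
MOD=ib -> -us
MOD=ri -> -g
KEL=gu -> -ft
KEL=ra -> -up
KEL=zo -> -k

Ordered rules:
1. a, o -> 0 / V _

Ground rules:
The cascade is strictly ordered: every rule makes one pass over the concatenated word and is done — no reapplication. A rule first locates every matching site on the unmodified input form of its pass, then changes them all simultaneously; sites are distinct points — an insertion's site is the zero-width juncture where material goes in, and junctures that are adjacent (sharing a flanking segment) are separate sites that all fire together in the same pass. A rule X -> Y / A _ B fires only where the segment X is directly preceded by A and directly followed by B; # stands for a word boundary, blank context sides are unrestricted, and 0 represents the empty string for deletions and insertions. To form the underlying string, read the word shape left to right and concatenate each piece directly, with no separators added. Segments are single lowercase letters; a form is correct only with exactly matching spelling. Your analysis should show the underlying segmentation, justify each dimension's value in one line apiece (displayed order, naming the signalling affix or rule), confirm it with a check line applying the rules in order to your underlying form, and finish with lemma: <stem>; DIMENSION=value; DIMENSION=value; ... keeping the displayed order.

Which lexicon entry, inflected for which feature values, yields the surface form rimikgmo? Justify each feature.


underlying: rimia-k-g-mo
POLE=em - signalled by the affix -mo
MOD=ri - signalled by the affix -g
KEL=zo - signalled by the affix -k
check: rimiakgmo -> rimikgmo
lemma: rimia; POLE=em; MOD=ri; KEL=zo


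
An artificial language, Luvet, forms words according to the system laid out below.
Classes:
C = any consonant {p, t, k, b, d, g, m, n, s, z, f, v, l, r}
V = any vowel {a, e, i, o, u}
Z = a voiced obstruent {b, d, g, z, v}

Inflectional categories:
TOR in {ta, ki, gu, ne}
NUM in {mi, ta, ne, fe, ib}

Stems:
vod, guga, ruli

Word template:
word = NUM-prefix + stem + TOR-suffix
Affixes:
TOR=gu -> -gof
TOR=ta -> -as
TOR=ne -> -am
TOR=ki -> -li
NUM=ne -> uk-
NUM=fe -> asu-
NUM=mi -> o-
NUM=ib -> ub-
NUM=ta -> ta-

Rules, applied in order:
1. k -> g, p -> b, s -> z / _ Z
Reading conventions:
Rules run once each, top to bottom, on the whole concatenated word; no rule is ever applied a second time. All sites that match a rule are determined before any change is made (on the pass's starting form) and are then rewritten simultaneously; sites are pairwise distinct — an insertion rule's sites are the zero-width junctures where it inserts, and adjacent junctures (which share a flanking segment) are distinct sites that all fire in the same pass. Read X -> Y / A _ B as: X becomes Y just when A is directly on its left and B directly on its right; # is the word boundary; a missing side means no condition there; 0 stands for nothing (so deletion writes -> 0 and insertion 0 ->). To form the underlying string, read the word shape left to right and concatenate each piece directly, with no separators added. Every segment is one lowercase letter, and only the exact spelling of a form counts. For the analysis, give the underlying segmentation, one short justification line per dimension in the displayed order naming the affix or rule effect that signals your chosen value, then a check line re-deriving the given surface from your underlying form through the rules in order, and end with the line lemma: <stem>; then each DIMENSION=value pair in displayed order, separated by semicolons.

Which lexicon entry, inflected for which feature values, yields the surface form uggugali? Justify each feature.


underlying: uk-guga-li
TOR=ki - signalled by the affix -li
NUM=ne - signalled by the affix uk-
check: ukgugali -> uggugali
lemma: guga; TOR=ki; NUM=ne


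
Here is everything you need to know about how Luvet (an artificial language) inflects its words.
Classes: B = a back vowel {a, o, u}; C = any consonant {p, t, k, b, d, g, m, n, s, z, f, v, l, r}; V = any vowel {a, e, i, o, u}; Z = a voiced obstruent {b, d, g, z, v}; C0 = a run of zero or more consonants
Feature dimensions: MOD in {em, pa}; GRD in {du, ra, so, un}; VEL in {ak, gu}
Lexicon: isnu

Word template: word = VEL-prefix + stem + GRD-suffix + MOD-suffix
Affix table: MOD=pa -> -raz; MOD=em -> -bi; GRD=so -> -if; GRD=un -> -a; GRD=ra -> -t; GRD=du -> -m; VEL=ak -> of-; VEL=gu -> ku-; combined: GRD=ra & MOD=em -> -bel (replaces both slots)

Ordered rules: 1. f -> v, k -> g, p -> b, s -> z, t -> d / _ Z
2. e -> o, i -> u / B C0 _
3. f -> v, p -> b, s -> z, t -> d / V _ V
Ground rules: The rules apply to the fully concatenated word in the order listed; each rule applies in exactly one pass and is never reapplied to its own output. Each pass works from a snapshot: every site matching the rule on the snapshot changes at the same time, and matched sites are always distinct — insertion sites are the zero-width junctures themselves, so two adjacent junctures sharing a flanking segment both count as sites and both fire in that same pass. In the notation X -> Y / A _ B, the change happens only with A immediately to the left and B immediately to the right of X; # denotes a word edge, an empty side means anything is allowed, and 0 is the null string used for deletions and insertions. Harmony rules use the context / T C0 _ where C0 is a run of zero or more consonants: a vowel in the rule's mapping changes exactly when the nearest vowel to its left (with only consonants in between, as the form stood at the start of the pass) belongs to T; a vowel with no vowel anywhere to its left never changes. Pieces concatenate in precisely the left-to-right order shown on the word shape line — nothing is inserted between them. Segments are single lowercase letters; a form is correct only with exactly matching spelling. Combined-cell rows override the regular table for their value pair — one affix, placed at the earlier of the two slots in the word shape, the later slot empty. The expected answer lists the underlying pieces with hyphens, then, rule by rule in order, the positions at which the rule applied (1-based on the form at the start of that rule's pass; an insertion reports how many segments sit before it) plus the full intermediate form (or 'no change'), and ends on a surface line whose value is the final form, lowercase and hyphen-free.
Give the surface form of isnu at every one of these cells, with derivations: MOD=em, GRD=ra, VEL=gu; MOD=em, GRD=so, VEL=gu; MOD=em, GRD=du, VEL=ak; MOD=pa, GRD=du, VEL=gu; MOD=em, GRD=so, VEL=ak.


cell MOD=em, GRD=ra, VEL=gu:
underlying: ku-isnu-bel
1. f -> v, k -> g, p -> b, s -> z, t -> d / _ Z: no change
2. e -> o, i -> u / B C0 _: fires at position(s) 3, 8: kuusnubol
3. f -> v, p -> b, s -> z, t -> d / V _ V: no change
surface: kuusnubol

cell MOD=em, GRD=so, VEL=gu:
underlying: ku-isnu-if-bi
1. f -> v, k -> g, p -> b, s -> z, t -> d / _ Z: fires at position(s) 8: kuisnuivbi
2. e -> o, i -> u / B C0 _: fires at position(s) 3, 7: kuusnuuvbi
3. f -> v, p -> b, s -> z, t -> d / V _ V: no change
surface: kuusnuuvbi

cell MOD=em, GRD=du, VEL=ak:
underlying: of-isnu-m-bi
1. f -> v, k -> g, p -> b, s -> z, t -> d / _ Z: no change
2. e -> o, i -> u / B C0 _: fires at position(s) 3, 9: ofusnumbu
3. f -> v, p -> b, s -> z, t -> d / V _ V: fires at position(s) 2: ovusnumbu
surface: ovusnumbu

cell MOD=pa, GRD=du, VEL=gu:
underlying: ku-isnu-m-raz
1. f -> v, k -> g, p -> b, s -> z, t -> d / _ Z: no change
2. e -> o, i -> u / B C0 _: fires at position(s) 3: kuusnumraz
3. f -> v, p -> b, s -> z, t -> d / V _ V: no change
surface: kuusnumraz

cell MOD=em, GRD=so, VEL=ak:
underlying: of-isnu-if-bi
1. f -> v, k -> g, p -> b, s -> z, t -> d / _ Z: fires at position(s) 8: ofisnuivbi
2. e -> o, i -> u / B C0 _: fires at position(s) 3, 7: ofusnuuvbi
3. f -> v, p -> b, s -> z, t -> d / V _ V: fires at position(s) 2: ovusnuuvbi
surface: ovusnuuvbi


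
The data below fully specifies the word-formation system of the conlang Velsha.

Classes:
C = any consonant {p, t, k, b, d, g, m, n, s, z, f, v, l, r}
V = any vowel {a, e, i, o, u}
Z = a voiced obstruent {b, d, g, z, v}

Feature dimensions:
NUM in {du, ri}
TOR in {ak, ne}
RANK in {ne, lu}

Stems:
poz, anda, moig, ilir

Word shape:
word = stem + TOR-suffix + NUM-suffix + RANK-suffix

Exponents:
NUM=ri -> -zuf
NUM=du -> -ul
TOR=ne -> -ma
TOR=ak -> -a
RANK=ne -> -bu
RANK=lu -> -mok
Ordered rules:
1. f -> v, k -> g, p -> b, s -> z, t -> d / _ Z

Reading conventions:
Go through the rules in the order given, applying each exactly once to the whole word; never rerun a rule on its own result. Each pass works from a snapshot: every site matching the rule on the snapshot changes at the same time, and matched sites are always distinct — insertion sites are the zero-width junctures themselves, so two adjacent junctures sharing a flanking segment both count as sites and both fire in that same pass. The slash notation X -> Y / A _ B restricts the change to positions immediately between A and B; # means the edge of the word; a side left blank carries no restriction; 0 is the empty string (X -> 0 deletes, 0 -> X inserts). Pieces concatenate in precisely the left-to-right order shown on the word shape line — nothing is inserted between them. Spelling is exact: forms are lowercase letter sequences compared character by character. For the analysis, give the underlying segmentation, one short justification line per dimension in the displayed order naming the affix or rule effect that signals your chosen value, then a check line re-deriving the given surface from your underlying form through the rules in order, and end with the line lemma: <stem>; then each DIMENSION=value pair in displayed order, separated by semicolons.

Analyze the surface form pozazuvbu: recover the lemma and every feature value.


underlying: poz-a-zuf-bu
NUM=ri - signalled by the affix -zuf
TOR=ak - signalled by the affix -a
RANK=ne - signalled by the affix -bu
check: pozazufbu -> pozazuvbu
lemma: poz; NUM=ri; TOR=ak; RANK=ne


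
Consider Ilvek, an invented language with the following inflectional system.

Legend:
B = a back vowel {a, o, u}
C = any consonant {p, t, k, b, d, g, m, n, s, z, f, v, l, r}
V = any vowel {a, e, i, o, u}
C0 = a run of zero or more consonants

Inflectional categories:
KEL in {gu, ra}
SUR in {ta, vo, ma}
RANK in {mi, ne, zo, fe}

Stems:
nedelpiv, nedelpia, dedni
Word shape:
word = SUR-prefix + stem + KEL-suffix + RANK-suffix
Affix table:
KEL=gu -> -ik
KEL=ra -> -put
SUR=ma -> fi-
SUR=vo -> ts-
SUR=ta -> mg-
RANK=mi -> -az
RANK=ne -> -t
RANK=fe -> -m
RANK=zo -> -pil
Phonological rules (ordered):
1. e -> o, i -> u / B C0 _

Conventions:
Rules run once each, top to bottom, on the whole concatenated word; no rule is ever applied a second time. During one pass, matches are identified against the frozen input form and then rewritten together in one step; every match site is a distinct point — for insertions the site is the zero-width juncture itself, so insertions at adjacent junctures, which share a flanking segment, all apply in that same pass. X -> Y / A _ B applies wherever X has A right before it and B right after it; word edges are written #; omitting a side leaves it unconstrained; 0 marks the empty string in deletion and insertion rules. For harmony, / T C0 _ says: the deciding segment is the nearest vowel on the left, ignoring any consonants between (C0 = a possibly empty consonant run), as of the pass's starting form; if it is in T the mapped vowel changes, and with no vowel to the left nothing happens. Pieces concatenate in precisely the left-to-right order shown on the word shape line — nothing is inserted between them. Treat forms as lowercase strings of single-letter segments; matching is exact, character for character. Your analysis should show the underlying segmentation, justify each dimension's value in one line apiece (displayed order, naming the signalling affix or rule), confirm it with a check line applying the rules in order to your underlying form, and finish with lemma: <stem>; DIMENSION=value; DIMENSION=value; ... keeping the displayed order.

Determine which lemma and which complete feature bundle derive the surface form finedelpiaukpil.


underlying: fi-nedelpia-ik-pil
KEL=gu - signalled by the affix -ik
SUR=ma - signalled by the affix fi-
RANK=zo - signalled by the affix -pil
check: finedelpiaikpil -> finedelpiaukpil
lemma: nedelpia; KEL=gu; SUR=ma; RANK=zo


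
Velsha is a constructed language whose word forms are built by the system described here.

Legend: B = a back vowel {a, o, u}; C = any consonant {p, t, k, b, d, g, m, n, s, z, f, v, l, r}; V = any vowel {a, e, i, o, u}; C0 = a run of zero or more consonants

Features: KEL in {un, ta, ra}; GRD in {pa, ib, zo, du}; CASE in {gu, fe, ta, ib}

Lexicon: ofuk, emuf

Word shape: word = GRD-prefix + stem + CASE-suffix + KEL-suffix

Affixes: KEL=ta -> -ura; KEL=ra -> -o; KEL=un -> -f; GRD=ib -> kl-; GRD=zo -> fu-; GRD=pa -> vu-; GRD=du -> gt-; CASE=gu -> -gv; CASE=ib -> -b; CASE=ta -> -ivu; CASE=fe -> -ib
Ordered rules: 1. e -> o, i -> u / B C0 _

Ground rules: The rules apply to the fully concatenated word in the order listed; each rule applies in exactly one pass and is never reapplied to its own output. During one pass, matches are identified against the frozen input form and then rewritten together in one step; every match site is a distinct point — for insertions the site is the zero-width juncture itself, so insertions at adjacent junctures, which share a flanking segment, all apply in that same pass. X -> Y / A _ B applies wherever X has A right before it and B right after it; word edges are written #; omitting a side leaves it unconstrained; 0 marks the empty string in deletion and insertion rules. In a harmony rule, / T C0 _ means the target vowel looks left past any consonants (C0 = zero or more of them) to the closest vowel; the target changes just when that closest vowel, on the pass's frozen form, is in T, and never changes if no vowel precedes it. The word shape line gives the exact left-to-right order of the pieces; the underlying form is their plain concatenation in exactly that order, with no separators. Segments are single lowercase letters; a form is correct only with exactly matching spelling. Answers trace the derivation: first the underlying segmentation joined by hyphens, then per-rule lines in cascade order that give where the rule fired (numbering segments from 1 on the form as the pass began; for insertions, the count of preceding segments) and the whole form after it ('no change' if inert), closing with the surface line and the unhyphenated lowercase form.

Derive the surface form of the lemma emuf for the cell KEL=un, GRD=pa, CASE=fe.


underlying: vu-emuf-ib-f
1. e -> o, i -> u / B C0 _: fires at position(s) 3, 7: vuomufubf
surface: vuomufubf


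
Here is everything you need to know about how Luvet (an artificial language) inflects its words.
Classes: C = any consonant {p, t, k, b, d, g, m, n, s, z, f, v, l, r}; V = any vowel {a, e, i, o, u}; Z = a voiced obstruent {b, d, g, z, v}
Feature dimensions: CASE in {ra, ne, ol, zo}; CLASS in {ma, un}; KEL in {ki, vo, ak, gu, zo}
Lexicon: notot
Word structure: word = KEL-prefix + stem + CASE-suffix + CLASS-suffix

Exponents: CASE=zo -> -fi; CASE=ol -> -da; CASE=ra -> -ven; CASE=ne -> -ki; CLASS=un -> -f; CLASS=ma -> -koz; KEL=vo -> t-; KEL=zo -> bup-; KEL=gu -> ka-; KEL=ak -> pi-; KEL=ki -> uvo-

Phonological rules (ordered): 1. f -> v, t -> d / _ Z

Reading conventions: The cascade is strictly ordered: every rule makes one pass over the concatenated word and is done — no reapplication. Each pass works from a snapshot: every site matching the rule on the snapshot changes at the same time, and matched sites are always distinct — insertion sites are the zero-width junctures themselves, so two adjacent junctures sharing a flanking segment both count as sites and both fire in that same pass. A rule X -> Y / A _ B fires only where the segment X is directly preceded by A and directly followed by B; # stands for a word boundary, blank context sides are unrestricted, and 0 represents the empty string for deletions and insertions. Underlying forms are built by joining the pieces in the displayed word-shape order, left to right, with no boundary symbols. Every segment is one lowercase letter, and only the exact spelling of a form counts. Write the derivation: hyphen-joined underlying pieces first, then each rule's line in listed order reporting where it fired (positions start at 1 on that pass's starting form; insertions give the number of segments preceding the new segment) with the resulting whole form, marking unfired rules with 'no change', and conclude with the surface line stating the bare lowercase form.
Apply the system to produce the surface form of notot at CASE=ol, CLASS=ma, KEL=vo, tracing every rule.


underlying: t-notot-da-koz
1. f -> v, t -> d / _ Z: fires at position(s) 6: tnotoddakoz
surface: tnotoddakoz


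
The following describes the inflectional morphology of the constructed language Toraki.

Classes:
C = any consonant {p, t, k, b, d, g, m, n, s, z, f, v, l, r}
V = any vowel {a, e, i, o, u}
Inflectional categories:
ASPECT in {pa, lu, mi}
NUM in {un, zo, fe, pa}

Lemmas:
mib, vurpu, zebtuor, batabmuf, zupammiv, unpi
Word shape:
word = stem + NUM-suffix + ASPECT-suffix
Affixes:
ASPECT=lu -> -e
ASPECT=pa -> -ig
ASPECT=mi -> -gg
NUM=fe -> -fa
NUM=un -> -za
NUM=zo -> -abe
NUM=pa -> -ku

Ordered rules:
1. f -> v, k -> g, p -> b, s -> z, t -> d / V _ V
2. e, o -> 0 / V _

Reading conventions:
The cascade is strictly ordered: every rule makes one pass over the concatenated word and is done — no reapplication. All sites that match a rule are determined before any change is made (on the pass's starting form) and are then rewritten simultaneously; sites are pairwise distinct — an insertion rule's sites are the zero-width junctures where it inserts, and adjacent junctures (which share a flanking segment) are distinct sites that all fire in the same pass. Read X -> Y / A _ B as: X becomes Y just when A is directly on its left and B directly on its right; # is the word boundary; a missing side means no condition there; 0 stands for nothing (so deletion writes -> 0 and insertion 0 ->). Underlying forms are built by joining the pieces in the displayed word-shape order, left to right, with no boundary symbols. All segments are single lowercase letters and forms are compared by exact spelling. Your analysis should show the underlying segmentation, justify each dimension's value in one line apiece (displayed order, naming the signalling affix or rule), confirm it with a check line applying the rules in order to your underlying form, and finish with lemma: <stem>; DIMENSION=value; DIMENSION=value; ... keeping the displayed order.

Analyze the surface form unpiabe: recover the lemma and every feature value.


underlying: unpi-abe-e
ASPECT=lu - signalled by the affix -e
NUM=zo - signalled by the affix -abe
check: unpiabee -> unpiabee -> unpiabe
lemma: unpi; ASPECT=lu; NUM=zo
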